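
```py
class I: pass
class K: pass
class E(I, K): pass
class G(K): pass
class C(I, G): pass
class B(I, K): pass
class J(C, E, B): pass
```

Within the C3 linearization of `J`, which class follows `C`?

E

L[J] = J + merge(L[C], L[E], L[B], [C E B])
  take C:  [C I G K object] + [E I K object] + [B I K object] + [C E B]
  take E:  [I G K object] + [E I K object] + [B I K object] + [E B]
  take B:  [I G K object] + [I K object] + [B I K object] + [B]
  take I:  [I G K object] + [I K object] + [I K object]
  take G:  [G K object] + [K object] + [K object]
  take K:  [K object] + [K object] + [K object]
  take object:  [object] + [object] + [object]
MRO: J C E B I G K object
C is at position 1; next is E.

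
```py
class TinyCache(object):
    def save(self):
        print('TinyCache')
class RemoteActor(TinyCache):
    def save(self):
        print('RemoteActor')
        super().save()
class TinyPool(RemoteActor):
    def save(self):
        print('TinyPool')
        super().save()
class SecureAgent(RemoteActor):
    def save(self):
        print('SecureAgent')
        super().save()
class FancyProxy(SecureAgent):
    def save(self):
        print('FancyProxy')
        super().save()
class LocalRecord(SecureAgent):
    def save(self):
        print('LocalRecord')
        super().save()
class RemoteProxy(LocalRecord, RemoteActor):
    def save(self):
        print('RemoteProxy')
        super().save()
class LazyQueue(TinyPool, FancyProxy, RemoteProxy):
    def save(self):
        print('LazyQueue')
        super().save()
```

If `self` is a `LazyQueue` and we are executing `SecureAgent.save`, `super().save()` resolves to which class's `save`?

RemoteActor

L[LazyQueue] = LazyQueue + merge(L[TinyPool], L[FancyProxy], L[RemoteProxy], [TinyPool FancyProxy RemoteProxy])
  take TinyPool:  [TinyPool RemoteActor TinyCache object] + [FancyProxy SecureAgent RemoteActor TinyCache object] + [RemoteProxy LocalRecord SecureAgent RemoteActor TinyCache object] + [TinyPool FancyProxy RemoteProxy]
  take FancyProxy:  [RemoteActor TinyCache object] + [FancyProxy SecureAgent RemoteActor TinyCache object] + [RemoteProxy LocalRecord SecureAgent RemoteActor TinyCache object] + [FancyProxy RemoteProxy]
  take RemoteProxy:  [RemoteActor TinyCache object] + [SecureAgent RemoteActor TinyCache object] + [RemoteProxy LocalRecord SecureAgent RemoteActor TinyCache object] + [RemoteProxy]
  take LocalRecord:  [RemoteActor TinyCache object] + [SecureAgent RemoteActor TinyCache object] + [LocalRecord SecureAgent RemoteActor TinyCache object]
  take SecureAgent:  [RemoteActor TinyCache object] + [SecureAgent RemoteActor TinyCache object] + [SecureAgent RemoteActor TinyCache object]
  take RemoteActor:  [RemoteActor TinyCache object] + [RemoteActor TinyCache object] + [RemoteActor TinyCache object]
  take TinyCache:  [TinyCache object] + [TinyCache object] + [TinyCache object]
  take object:  [object] + [object] + [object]
MRO: LazyQueue TinyPool FancyProxy RemoteProxy LocalRecord SecureAgent RemoteActor TinyCache object
super() in SecureAgent.save on a LazyQueue instance goes to the class after SecureAgent in LazyQueue's MRO: RemoteActor.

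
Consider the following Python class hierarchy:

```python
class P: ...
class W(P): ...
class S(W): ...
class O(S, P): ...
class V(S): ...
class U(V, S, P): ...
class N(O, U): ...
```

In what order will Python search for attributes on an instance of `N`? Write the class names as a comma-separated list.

N, O, U, V, S, W, P, object

L[N] = N + merge(L[O], L[U], [O U])
  take O:  [O S W P object] + [U V S W P object] + [O U]
  take U:  [S W P object] + [U V S W P object] + [U]
  take V:  [S W P object] + [V S W P object]
  take S:  [S W P object] + [S W P object]
  take W:  [W P object] + [W P object]
  take P:  [P object] + [P object]
  take object:  [object] + [object]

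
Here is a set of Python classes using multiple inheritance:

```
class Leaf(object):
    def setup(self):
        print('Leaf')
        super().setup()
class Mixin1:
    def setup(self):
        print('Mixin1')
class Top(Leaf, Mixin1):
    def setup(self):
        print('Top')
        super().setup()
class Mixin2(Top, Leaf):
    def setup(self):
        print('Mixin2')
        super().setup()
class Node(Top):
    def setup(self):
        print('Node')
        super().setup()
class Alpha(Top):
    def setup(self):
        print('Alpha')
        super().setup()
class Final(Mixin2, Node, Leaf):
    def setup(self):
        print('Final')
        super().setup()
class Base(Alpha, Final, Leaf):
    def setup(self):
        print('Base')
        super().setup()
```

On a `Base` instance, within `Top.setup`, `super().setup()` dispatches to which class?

Leaf

L[Base] = Base + merge(L[Alpha], L[Final], L[Leaf], [Alpha Final Leaf])
  take Alpha:  [Alpha Top Leaf Mixin1 object] + [Final Mixin2 Node Top Leaf Mixin1 object] + [Leaf object] + [Alpha Final Leaf]
  take Final:  [Top Leaf Mixin1 object] + [Final Mixin2 Node Top Leaf Mixin1 object] + [Leaf object] + [Final Leaf]
  take Mixin2:  [Top Leaf Mixin1 object] + [Mixin2 Node Top Leaf Mixin1 object] + [Leaf object] + [Leaf]
  take Node:  [Top Leaf Mixin1 object] + [Node Top Leaf Mixin1 object] + [Leaf object] + [Leaf]
  take Top:  [Top Leaf Mixin1 object] + [Top Leaf Mixin1 object] + [Leaf object] + [Leaf]
  take Leaf:  [Leaf Mixin1 object] + [Leaf Mixin1 object] + [Leaf object] + [Leaf]
  take Mixin1:  [Mixin1 object] + [Mixin1 object] + [object]
  take object:  [object] + [object] + [object]
MRO: Base Alpha Final Mixin2 Node Top Leaf Mixin1 object
super() in Top.setup on a Base instance goes to the class after Top in Base's MRO: Leaf.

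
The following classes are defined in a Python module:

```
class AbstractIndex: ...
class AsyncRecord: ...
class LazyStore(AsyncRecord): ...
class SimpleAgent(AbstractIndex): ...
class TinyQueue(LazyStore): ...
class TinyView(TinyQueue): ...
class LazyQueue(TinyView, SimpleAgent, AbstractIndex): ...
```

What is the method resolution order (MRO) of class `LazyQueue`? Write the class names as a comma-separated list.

LazyQueue, TinyView, TinyQueue, LazyStore, AsyncRecord, SimpleAgent, AbstractIndex, object

L[LazyQueue] = LazyQueue + merge(L[TinyView], L[SimpleAgent], L[AbstractIndex], [TinyView SimpleAgent AbstractIndex])
  take TinyView:  [TinyView TinyQueue LazyStore AsyncRecord object] + [SimpleAgent AbstractIndex object] + [AbstractIndex object] + [TinyView SimpleAgent AbstractIndex]
  take TinyQueue:  [TinyQueue LazyStore AsyncRecord object] + [SimpleAgent AbstractIndex object] + [AbstractIndex object] + [SimpleAgent AbstractIndex]
  take LazyStore:  [LazyStore AsyncRecord object] + [SimpleAgent AbstractIndex object] + [AbstractIndex object] + [SimpleAgent AbstractIndex]
  take AsyncRecord:  [AsyncRecord object] + [SimpleAgent AbstractIndex object] + [AbstractIndex object] + [SimpleAgent AbstractIndex]
  take SimpleAgent:  [object] + [SimpleAgent AbstractIndex object] + [AbstractIndex object] + [SimpleAgent AbstractIndex]
  take AbstractIndex:  [object] + [AbstractIndex object] + [AbstractIndex object] + [AbstractIndex]
  take object:  [object] + [object] + [object]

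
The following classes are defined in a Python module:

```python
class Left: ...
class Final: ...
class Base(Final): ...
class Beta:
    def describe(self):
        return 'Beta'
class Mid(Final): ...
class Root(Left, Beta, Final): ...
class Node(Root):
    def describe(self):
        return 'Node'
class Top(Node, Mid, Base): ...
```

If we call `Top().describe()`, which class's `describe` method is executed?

Node

L[Top] = Top + merge(L[Node], L[Mid], L[Base], [Node Mid Base])
  take Node:  [Node Root Left Beta Final object] + [Mid Final object] + [Base Final object] + [Node Mid Base]
  take Root:  [Root Left Beta Final object] + [Mid Final object] + [Base Final object] + [Mid Base]
  take Left:  [Left Beta Final object] + [Mid Final object] + [Base Final object] + [Mid Base]
  take Beta:  [Beta Final object] + [Mid Final object] + [Base Final object] + [Mid Base]
  take Mid:  [Final object] + [Mid Final object] + [Base Final object] + [Mid Base]
  take Base:  [Final object] + [Final object] + [Base Final object] + [Base]
  take Final:  [Final object] + [Final object] + [Final object]
  take object:  [object] + [object] + [object]
MRO: Top Node Root Left Beta Mid Base Final object
describe is defined in: Beta, Node. First along the MRO is Node.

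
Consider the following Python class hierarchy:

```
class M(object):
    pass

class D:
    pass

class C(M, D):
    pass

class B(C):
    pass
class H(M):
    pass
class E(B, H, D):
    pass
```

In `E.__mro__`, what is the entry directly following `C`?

H

L[E] = E + merge(L[B], L[H], L[D], [B H D])
  take B:  [B C M D object] + [H M object] + [D object] + [B H D]
  take C:  [C M D object] + [H M object] + [D object] + [H D]
  take H:  [M D object] + [H M object] + [D object] + [H D]
  take M:  [M D object] + [M object] + [D object] + [D]
  take D:  [D object] + [object] + [D object] + [D]
  take object:  [object] + [object] + [object]
MRO: E B C H M D object
C is at position 2; next is H.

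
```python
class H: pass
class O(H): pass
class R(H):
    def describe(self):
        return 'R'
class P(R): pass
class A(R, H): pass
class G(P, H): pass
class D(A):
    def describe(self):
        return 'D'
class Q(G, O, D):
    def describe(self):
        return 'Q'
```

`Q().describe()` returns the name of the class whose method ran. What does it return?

L[Q] = Q + merge(L[G], L[O], L[D], [G O D])
  take G:  [G P R H object] + [O H object] + [D A R H object] + [G O D]
  take P:  [P R H object] + [O H object] + [D A R H object] + [O D]
  take O:  [R H object] + [O H object] + [D A R H object] + [O D]
  take D:  [R H object] + [H object] + [D A R H object] + [D]
  take A:  [R H object] + [H object] + [A R H object]
  take R:  [R H object] + [H object] + [R H object]
  take H:  [H object] + [H object] + [H object]
  take object:  [object] + [object] + [object]
MRO: Q G P O D A R H object
describe is defined in: D, Q, R. First along the MRO is Q.

Q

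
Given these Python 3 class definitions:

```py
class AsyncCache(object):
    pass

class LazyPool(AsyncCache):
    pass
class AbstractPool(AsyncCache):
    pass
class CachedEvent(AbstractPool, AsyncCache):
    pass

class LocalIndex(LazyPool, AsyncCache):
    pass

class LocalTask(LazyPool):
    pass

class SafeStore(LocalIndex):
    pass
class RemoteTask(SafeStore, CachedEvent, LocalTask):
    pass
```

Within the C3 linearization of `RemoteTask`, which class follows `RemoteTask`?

SafeStore

L[RemoteTask] = RemoteTask + merge(L[SafeStore], L[CachedEvent], L[LocalTask], [SafeStore CachedEvent LocalTask])
  take SafeStore:  [SafeStore LocalIndex LazyPool AsyncCache object] + [CachedEvent AbstractPool AsyncCache object] + [LocalTask LazyPool AsyncCache object] + [SafeStore CachedEvent LocalTask]
  take LocalIndex:  [LocalIndex LazyPool AsyncCache object] + [CachedEvent AbstractPool AsyncCache object] + [LocalTask LazyPool AsyncCache object] + [CachedEvent LocalTask]
  take CachedEvent:  [LazyPool AsyncCache object] + [CachedEvent AbstractPool AsyncCache object] + [LocalTask LazyPool AsyncCache object] + [CachedEvent LocalTask]
  take AbstractPool:  [LazyPool AsyncCache object] + [AbstractPool AsyncCache object] + [LocalTask LazyPool AsyncCache object] + [LocalTask]
  take LocalTask:  [LazyPool AsyncCache object] + [AsyncCache object] + [LocalTask LazyPool AsyncCache object] + [LocalTask]
  take LazyPool:  [LazyPool AsyncCache object] + [AsyncCache object] + [LazyPool AsyncCache object]
  take AsyncCache:  [AsyncCache object] + [AsyncCache object] + [AsyncCache object]
  take object:  [object] + [object] + [object]
MRO: RemoteTask SafeStore LocalIndex CachedEvent AbstractPool LocalTask LazyPool AsyncCache object
RemoteTask is at position 0; next is SafeStore.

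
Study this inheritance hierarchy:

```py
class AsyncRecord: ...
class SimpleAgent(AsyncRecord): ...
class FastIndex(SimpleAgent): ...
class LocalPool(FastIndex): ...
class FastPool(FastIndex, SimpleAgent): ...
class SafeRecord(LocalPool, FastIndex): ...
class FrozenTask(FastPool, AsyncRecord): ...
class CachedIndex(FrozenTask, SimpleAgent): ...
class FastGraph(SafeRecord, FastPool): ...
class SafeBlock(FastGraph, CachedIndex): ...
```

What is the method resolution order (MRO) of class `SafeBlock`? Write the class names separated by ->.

SafeBlock -> FastGraph -> SafeRecord -> LocalPool -> CachedIndex -> FrozenTask -> FastPool -> FastIndex -> SimpleAgent -> AsyncRecord -> object

L[SafeBlock] = SafeBlock + merge(L[FastGraph], L[CachedIndex], [FastGraph CachedIndex])
  take FastGraph:  [FastGraph SafeRecord LocalPool FastPool FastIndex SimpleAgent AsyncRecord object] + [CachedIndex FrozenTask FastPool FastIndex SimpleAgent AsyncRecord object] + [FastGraph CachedIndex]
  take SafeRecord:  [SafeRecord LocalPool FastPool FastIndex SimpleAgent AsyncRecord object] + [CachedIndex FrozenTask FastPool FastIndex SimpleAgent AsyncRecord object] + [CachedIndex]
  take LocalPool:  [LocalPool FastPool FastIndex SimpleAgent AsyncRecord object] + [CachedIndex FrozenTask FastPool FastIndex SimpleAgent AsyncRecord object] + [CachedIndex]
  take CachedIndex:  [FastPool FastIndex SimpleAgent AsyncRecord object] + [CachedIndex FrozenTask FastPool FastIndex SimpleAgent AsyncRecord object] + [CachedIndex]
  take FrozenTask:  [FastPool FastIndex SimpleAgent AsyncRecord object] + [FrozenTask FastPool FastIndex SimpleAgent AsyncRecord object]
  take FastPool:  [FastPool FastIndex SimpleAgent AsyncRecord object] + [FastPool FastIndex SimpleAgent AsyncRecord object]
  take FastIndex:  [FastIndex SimpleAgent AsyncRecord object] + [FastIndex SimpleAgent AsyncRecord object]
  take SimpleAgent:  [SimpleAgent AsyncRecord object] + [SimpleAgent AsyncRecord object]
  take AsyncRecord:  [AsyncRecord object] + [AsyncRecord object]
  take object:  [object] + [object]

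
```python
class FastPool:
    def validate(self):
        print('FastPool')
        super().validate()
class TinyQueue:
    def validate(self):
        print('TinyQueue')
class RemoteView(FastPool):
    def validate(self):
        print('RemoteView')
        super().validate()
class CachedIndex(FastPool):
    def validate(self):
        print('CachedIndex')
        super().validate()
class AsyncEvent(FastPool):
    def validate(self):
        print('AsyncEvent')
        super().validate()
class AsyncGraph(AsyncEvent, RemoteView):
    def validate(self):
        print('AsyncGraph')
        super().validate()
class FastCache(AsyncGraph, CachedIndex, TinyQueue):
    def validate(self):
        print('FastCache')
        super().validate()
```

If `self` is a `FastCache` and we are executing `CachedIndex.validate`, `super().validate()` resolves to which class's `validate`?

L[FastCache] = FastCache + merge(L[AsyncGraph], L[CachedIndex], L[TinyQueue], [AsyncGraph CachedIndex TinyQueue])
  take AsyncGraph:  [AsyncGraph AsyncEvent RemoteView FastPool object] + [CachedIndex FastPool object] + [TinyQueue object] + [AsyncGraph CachedIndex TinyQueue]
  take AsyncEvent:  [AsyncEvent RemoteView FastPool object] + [CachedIndex FastPool object] + [TinyQueue object] + [CachedIndex TinyQueue]
  take RemoteView:  [RemoteView FastPool object] + [CachedIndex FastPool object] + [TinyQueue object] + [CachedIndex TinyQueue]
  take CachedIndex:  [FastPool object] + [CachedIndex FastPool object] + [TinyQueue object] + [CachedIndex TinyQueue]
  take FastPool:  [FastPool object] + [FastPool object] + [TinyQueue object] + [TinyQueue]
  take TinyQueue:  [object] + [object] + [TinyQueue object] + [TinyQueue]
  take object:  [object] + [object] + [object]
MRO: FastCache AsyncGraph AsyncEvent RemoteView CachedIndex FastPool TinyQueue object
super() in CachedIndex.validate on a FastCache instance goes to the class after CachedIndex in FastCache's MRO: FastPool.

FastPool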